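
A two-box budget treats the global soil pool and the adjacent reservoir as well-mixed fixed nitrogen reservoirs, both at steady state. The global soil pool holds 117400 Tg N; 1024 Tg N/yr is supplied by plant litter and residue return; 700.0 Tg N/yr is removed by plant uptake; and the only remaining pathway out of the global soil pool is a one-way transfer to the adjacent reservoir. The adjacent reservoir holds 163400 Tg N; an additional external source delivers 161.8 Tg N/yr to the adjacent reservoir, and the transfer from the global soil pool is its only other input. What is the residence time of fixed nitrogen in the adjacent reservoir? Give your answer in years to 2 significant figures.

Balance the global soil pool: ΣF_in = 1024.0 Tg N/yr.
Transfer to the adjacent reservoir = ΣF_in − (700.0) = 324.00 Tg N/yr.
Total input to the adjacent reservoir = 324.00 + 161.8 = 485.80 Tg N/yr; at steady state this equals its total output.
τ = M / F = 163400 / 485.80 = 336.4 yr.

340 yr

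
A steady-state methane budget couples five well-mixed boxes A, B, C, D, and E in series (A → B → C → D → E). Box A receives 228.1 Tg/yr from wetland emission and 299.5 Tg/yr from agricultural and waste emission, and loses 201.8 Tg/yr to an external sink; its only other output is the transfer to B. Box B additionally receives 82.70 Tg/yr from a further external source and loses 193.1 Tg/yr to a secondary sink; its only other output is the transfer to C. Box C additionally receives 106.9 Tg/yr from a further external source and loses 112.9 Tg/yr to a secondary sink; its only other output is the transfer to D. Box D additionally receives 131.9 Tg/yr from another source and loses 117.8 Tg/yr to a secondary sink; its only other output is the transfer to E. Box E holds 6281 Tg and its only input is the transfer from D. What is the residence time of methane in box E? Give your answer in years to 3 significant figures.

28.1 yr

Box A: F(A→B) = (228.1 + 299.5) − 201.8 = 325.80 Tg/yr.
Box B: F(B→C) = (325.80 + 82.70) − 193.1 = 215.40 Tg/yr.
Box C: F(C→D) = (215.40 + 106.9) − 112.9 = 209.40 Tg/yr.
Box D: F(D→E) = (209.40 + 131.9) − 117.8 = 223.50 Tg/yr.
Box E throughput = its input = 223.50 Tg/yr; τ = 6281 / 223.50 = 28.10 yr.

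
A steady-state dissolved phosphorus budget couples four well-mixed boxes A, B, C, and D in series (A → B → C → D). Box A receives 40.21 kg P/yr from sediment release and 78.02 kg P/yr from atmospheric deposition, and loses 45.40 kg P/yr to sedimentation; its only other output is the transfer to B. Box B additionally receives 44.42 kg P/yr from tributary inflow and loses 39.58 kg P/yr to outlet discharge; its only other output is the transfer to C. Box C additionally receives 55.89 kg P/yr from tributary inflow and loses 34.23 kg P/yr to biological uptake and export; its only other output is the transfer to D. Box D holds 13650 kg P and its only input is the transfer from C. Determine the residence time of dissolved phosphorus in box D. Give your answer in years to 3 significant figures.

Box A: F(A→B) = (40.21 + 78.02) − 45.40 = 72.830 kg P/yr.
Box B: F(B→C) = (72.830 + 44.42) − 39.58 = 77.670 kg P/yr.
Box C: F(C→D) = (77.670 + 55.89) − 34.23 = 99.330 kg P/yr.
Box D throughput = its input = 99.330 kg P/yr; τ = 13650 / 99.330 = 137.4 yr.

137 yr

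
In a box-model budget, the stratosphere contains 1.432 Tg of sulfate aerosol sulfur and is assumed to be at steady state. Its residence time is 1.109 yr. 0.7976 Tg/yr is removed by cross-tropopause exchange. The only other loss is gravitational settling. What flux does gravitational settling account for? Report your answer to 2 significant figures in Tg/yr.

0.49 Tg/yr

Total removal F = M/τ = 1.432 / 1.109 = 1.291 Tg/yr.
Gravitational settling = F − (0.7976) = 1.291 − 0.7976 = 0.4937 Tg/yr.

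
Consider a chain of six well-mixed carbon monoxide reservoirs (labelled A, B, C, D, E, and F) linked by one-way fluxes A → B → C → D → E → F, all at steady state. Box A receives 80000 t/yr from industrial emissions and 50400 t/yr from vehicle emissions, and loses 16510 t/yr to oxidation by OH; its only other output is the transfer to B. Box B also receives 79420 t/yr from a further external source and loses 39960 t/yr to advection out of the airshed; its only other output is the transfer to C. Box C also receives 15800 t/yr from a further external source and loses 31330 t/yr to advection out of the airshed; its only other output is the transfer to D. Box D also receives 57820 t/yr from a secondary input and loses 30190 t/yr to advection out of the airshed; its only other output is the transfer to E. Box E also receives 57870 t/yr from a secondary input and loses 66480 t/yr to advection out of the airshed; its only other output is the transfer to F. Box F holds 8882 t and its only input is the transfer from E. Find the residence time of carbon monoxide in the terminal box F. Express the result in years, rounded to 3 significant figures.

Box A: F(A→B) = (80000 + 50400) − 16510 = 113890 t/yr.
Box B: F(B→C) = (113890 + 79420) − 39960 = 153350 t/yr.
Box C: F(C→D) = (153350 + 15800) − 31330 = 137820 t/yr.
Box D: F(D→E) = (137820 + 57820) − 30190 = 165450 t/yr.
Box E: F(E→F) = (165450 + 57870) − 66480 = 156840 t/yr.
Box F throughput = its input = 156840 t/yr; τ = 8882 / 156840 = 0.05663 yr.

0.0566 yr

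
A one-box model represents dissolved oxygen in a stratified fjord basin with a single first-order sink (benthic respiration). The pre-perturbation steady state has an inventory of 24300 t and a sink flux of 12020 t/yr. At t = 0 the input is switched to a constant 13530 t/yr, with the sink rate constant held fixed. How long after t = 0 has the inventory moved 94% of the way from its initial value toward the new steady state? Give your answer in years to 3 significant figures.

5.69 yr

τ = M₀/F₀ = 24300/12020 = 2.022 yr.
The remaining gap fraction is e^(−t/τ); 94% covered ⇒ e^(−t/τ) = 0.0600.
t = −τ ln(0.0600) = 2.022 × 2.813 = 5.688 yr.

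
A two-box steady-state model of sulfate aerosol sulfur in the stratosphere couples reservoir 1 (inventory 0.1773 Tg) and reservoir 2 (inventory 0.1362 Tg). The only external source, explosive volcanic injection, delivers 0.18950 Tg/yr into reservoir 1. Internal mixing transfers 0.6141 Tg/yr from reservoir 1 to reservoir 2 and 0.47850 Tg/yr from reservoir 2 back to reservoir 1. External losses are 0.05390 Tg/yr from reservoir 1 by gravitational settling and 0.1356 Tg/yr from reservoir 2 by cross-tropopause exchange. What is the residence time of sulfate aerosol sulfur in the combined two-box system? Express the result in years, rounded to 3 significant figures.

1.65 yr

Residence time in the combined system uses the total inventory and the total *external* removal — internal exchanges between the two boxes cancel.
M_total = 0.1773 + 0.1362 = 0.31350 Tg.
ΣF_external_out = 0.05390 + 0.1356 = 0.18950 Tg/yr.
τ = M_total / ΣF_ext = 0.31350 / 0.18950 = 1.654 yr.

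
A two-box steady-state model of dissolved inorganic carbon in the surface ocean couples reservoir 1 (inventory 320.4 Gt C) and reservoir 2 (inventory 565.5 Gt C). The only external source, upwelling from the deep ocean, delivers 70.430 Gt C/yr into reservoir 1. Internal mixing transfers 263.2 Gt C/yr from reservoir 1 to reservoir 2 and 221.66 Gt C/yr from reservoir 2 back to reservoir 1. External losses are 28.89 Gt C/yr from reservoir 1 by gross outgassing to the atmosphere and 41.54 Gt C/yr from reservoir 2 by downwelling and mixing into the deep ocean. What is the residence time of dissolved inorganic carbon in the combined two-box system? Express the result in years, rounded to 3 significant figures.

For the system as a whole, the A↔B exchange is internal and contributes nothing to the throughput; only the external sinks remove mass.
M_total = 320.4 + 565.5 = 885.90 Gt C.
ΣF_external_out = 28.89 + 41.54 = 70.430 Gt C/yr.
τ = M_total / ΣF_ext = 885.90 / 70.430 = 12.58 yr.

12.6 yr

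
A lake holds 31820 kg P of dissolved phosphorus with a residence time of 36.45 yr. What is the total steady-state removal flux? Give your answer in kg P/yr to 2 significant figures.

870 kg P/yr

F = M / τ = 31820 / 36.45 = 873.0 kg P/yr.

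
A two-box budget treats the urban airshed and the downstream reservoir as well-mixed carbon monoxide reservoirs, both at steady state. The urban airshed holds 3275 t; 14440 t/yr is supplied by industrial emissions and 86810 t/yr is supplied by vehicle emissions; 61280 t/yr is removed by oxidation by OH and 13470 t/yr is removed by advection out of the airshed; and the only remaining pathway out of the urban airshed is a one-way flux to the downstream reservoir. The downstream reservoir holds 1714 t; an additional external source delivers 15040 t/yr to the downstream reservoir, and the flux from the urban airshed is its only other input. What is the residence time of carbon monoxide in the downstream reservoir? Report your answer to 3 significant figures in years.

0.0413 yr

Balance the urban airshed: ΣF_in = 14440 + 86810 = 101250 t/yr.
Flux to the downstream reservoir = ΣF_in − (61280 + 13470) = 26500 t/yr.
Total input to the downstream reservoir = 26500 + 15040 = 41540 t/yr; at steady state this equals its total output.
τ = M / F = 1714 / 41540 = 0.04126 yr.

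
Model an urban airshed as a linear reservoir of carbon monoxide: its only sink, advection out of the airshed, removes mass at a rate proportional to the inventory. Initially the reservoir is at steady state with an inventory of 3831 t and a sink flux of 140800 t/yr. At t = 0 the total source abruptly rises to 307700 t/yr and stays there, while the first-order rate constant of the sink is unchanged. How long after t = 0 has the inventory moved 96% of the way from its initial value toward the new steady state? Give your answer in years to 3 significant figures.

τ = M₀/F₀ = 3831/140800 = 0.02721 yr.
The remaining gap fraction is e^(−t/τ); 96% covered ⇒ e^(−t/τ) = 0.0400.
t = −τ ln(0.0400) = 0.02721 × 3.219 = 0.08758 yr.

0.0876 yr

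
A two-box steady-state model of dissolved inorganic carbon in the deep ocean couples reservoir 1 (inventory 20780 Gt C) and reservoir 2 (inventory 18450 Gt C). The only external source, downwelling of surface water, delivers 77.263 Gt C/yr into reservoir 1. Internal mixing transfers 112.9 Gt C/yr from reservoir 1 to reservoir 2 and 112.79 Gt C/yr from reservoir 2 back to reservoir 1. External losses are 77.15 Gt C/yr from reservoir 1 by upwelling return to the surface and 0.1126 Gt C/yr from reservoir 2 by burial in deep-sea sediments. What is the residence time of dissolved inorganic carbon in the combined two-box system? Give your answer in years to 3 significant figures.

For the system as a whole, the A↔B exchange is internal and contributes nothing to the throughput; only the external sinks remove mass.
M_total = 20780 + 18450 = 39230 Gt C.
ΣF_external_out = 77.15 + 0.1126 = 77.263 Gt C/yr.
τ = M_total / ΣF_ext = 39230 / 77.263 = 507.7 yr.

508 yr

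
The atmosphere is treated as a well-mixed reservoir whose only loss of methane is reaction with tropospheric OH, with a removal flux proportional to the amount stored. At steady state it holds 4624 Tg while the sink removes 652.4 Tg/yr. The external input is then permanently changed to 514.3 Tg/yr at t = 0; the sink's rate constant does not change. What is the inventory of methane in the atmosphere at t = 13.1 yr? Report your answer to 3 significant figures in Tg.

τ = M₀/F₀ = 4624/652.4 = 7.088 yr; rate constant k = 1/τ.
New steady state M_∞ = F₁/k = F₁·τ = 514.3 × 7.088 = 3645.2 Tg.
M(t) = M_∞ + (M₀ − M_∞)·e^(−t/τ); t/τ = 13.1/7.088 = 1.848, so e^(−t/τ) = 0.1575.
M(t) = 3645.2 + 978.8 × 0.1575 = 3799.4 Tg.

3800 Tg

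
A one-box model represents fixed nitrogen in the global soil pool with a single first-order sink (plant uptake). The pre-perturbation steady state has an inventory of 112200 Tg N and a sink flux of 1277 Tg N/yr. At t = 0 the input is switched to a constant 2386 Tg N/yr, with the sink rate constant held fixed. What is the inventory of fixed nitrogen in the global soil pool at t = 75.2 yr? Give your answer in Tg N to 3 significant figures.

τ = M₀/F₀ = 112200/1277 = 87.86 yr; rate constant k = 1/τ.
New steady state M_∞ = F₁/k = F₁·τ = 2386 × 87.86 = 209640 Tg N.
M(t) = M_∞ + (M₀ − M_∞)·e^(−t/τ); t/τ = 75.2/87.86 = 0.8559, so e^(−t/τ) = 0.4249.
M(t) = 209640 − 97440 × 0.4249 = 168240 Tg N.

168000 Tg N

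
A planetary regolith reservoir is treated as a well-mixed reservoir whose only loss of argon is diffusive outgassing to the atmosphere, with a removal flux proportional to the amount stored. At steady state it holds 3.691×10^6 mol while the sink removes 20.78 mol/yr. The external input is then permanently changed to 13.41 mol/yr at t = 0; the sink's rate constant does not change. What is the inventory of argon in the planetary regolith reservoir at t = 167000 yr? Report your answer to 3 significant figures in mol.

2.89×10^6 mol

τ = M₀/F₀ = 3.691×10^6/20.78 = 177600 yr; rate constant k = 1/τ.
New steady state M_∞ = F₁/k = F₁·τ = 13.41 × 177600 = 2.3819×10^6 mol.
M(t) = M_∞ + (M₀ − M_∞)·e^(−t/τ); t/τ = 167000/177600 = 0.9402, so e^(−t/τ) = 0.3906.
M(t) = 2.3819×10^6 + 1.309×10^6 × 0.3906 = 2.8932×10^6 mol.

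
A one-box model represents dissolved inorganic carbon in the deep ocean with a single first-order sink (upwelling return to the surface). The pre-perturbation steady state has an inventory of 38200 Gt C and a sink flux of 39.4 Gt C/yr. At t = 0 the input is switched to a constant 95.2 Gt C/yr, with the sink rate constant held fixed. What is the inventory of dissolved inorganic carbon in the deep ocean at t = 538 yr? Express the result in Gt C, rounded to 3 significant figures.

61200 Gt C

The sink rate constant is k = F₀/M₀ = 39.4/38200 = 0.001031 yr⁻¹.
Solving dM/dt = F₁ − kM with M(0) = M₀ gives M(t) = F₁/k + (M₀ − F₁/k)·e^(−kt).
F₁/k = 95.2/0.001031 = 92301 Gt C; kt = 0.001031 × 538 = 0.5549, e^(−kt) = 0.5741.
M(538) = 92301 + (38200 − 92301) × 0.5741 = 92301 − 31060 = 61240 Gt C.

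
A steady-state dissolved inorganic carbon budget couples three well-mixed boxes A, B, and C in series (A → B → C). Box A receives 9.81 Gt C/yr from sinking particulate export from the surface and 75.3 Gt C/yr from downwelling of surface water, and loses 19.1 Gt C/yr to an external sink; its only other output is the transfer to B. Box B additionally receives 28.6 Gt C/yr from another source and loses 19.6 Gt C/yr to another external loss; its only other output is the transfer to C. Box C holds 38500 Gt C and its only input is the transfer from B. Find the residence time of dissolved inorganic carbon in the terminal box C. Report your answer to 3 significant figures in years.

513 yr

Box A: F(A→B) = (9.81 + 75.3) − 19.1 = 66.010 Gt C/yr.
Box B: F(B→C) = (66.010 + 28.6) − 19.6 = 75.010 Gt C/yr.
Box C throughput = its input = 75.010 Gt C/yr; τ = 38500 / 75.010 = 513.3 yr.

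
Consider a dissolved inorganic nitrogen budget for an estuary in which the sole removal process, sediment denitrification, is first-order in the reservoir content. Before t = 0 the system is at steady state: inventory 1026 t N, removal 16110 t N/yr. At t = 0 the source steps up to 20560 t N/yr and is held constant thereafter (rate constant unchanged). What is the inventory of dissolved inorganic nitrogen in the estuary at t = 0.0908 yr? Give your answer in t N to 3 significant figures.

The sink rate constant is k = F₀/M₀ = 16110/1026 = 15.70 yr⁻¹.
Solving dM/dt = F₁ − kM with M(0) = M₀ gives M(t) = F₁/k + (M₀ − F₁/k)·e^(−kt).
F₁/k = 20560/15.70 = 1309.4 t N; kt = 15.70 × 0.0908 = 1.426, e^(−kt) = 0.2403.
M(0.0908) = 1309.4 + (1026 − 1309.4) × 0.2403 = 1309.4 − 68.11 = 1241.3 t N.

1240 t N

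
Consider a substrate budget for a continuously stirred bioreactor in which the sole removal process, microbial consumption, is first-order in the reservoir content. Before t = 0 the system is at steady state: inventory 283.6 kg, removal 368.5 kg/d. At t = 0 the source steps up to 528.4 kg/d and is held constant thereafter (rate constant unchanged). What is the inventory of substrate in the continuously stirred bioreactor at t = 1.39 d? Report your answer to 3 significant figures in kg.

386 kg

τ = M₀/F₀ = 283.6/368.5 = 0.7696 d; rate constant k = 1/τ.
New steady state M_∞ = F₁/k = F₁·τ = 528.4 × 0.7696 = 406.66 kg.
M(t) = M_∞ + (M₀ − M_∞)·e^(−t/τ); t/τ = 1.39/0.7696 = 1.806, so e^(−t/τ) = 0.1643.
M(t) = 406.66 − 123.1 × 0.1643 = 386.44 kg.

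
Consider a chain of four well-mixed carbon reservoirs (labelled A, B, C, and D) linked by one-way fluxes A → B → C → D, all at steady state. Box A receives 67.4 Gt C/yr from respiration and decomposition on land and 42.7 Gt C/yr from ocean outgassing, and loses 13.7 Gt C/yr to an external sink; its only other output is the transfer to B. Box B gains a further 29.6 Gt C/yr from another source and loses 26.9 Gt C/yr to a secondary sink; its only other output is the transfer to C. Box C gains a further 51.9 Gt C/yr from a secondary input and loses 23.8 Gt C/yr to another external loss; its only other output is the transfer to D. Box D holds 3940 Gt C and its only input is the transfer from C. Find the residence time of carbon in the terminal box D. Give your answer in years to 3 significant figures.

31.0 yr

Box A: F(A→B) = (67.4 + 42.7) − 13.7 = 96.400 Gt C/yr.
Box B: F(B→C) = (96.400 + 29.6) − 26.9 = 99.100 Gt C/yr.
Box C: F(C→D) = (99.100 + 51.9) − 23.8 = 127.20 Gt C/yr.
Box D throughput = its input = 127.20 Gt C/yr; τ = 3940 / 127.20 = 30.97 yr.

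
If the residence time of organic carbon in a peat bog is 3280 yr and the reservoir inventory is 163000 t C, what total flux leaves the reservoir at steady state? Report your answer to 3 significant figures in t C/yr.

F = M / τ = 163000 / 3280 = 49.70 t C/yr.

49.7 t C/yr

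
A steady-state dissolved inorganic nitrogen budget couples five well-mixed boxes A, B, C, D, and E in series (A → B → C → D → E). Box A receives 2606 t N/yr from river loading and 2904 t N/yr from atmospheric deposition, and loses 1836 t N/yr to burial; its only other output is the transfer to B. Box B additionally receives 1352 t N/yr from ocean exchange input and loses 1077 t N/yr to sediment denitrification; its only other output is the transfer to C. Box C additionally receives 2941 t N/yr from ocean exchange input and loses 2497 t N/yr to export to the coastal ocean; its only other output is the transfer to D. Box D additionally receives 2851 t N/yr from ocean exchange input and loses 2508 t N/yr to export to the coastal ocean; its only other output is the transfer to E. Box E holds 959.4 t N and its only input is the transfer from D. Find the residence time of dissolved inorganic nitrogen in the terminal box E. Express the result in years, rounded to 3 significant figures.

0.203 yr

Box A: F(A→B) = (2606 + 2904) − 1836 = 3674.0 t N/yr.
Box B: F(B→C) = (3674.0 + 1352) − 1077 = 3949.0 t N/yr.
Box C: F(C→D) = (3949.0 + 2941) − 2497 = 4393.0 t N/yr.
Box D: F(D→E) = (4393.0 + 2851) − 2508 = 4736.0 t N/yr.
Box E throughput = its input = 4736.0 t N/yr; τ = 959.4 / 4736.0 = 0.2026 yr.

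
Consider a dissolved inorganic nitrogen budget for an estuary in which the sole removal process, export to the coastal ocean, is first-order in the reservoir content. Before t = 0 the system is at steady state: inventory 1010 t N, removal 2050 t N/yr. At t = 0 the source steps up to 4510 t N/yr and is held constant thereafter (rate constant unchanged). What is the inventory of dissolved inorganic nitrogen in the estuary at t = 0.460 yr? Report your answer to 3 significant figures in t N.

Residence time τ = M₀/F₀ = 0.4927 yr. The eventual steady state is M_∞ = M₀·(F₁/F₀) = 1010 × 4510/2050 = 2222.0 t N.
The anomaly ΔM(t) = M(t) − M_∞ decays as ΔM₀·e^(−t/τ) with ΔM₀ = 1010 − 2222.0 = −1212 t N.
At t = 0.460 yr, e^(−t/τ) = e^(−0.9337) = 0.3931, so ΔM = −476.5 t N and M = 2222.0 − 476.5 = 1745.5 t N.

1750 t N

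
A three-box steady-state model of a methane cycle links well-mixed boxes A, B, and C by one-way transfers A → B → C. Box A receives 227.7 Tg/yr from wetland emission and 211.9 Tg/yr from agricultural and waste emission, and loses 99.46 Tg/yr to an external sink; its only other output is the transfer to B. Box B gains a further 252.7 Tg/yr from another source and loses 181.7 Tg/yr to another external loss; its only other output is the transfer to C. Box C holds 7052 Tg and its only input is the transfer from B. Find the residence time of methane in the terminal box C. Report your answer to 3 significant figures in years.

17.2 yr

Box A: F(A→B) = (227.7 + 211.9) − 99.46 = 340.14 Tg/yr.
Box B: F(B→C) = (340.14 + 252.7) − 181.7 = 411.14 Tg/yr.
Box C throughput = its input = 411.14 Tg/yr; τ = 7052 / 411.14 = 17.15 yr.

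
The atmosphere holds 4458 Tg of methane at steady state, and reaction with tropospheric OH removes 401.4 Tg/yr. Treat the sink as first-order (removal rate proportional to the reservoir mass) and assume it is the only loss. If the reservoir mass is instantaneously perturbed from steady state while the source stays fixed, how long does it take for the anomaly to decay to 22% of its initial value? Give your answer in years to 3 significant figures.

For a linear reservoir the anomaly decays as exp(−t/τ) with τ = M/F = 4458/401.4 = 11.11 yr.
exp(−t/τ) = 0.22 ⇒ t = −τ ln(0.22) = 11.11 × 1.514 = 16.82 yr.

16.8 yr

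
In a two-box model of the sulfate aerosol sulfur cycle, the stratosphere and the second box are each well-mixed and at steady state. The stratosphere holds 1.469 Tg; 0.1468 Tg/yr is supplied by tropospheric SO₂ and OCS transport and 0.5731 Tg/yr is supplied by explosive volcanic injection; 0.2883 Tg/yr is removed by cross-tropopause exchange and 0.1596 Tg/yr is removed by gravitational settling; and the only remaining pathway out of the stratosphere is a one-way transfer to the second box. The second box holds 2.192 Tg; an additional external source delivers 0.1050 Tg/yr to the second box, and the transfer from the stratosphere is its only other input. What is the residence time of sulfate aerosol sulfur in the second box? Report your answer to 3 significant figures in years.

5.81 yr

Balance the stratosphere: ΣF_in = 0.1468 + 0.5731 = 0.71990 Tg/yr.
Transfer to the second box = ΣF_in − (0.2883 + 0.1596) = 0.27200 Tg/yr.
Total input to the second box = 0.27200 + 0.1050 = 0.37700 Tg/yr; at steady state this equals its total output.
τ = M / F = 2.192 / 0.37700 = 5.814 yr.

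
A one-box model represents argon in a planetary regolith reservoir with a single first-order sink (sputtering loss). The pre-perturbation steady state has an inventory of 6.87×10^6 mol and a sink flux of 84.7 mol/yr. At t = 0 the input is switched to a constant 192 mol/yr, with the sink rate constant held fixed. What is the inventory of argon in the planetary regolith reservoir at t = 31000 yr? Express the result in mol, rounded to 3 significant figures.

The sink rate constant is k = F₀/M₀ = 84.7/6.87×10^6 = 1.233×10^-5 yr⁻¹.
Solving dM/dt = F₁ − kM with M(0) = M₀ gives M(t) = F₁/k + (M₀ − F₁/k)·e^(−kt).
F₁/k = 192/1.233×10^-5 = 1.5573×10^7 mol; kt = 1.233×10^-5 × 31000 = 0.3822, e^(−kt) = 0.6824.
M(31000) = 1.5573×10^7 + (6.87×10^6 − 1.5573×10^7) × 0.6824 = 1.5573×10^7 − 5.939×10^6 = 9.6344×10^6 mol.

9.63×10^6 mol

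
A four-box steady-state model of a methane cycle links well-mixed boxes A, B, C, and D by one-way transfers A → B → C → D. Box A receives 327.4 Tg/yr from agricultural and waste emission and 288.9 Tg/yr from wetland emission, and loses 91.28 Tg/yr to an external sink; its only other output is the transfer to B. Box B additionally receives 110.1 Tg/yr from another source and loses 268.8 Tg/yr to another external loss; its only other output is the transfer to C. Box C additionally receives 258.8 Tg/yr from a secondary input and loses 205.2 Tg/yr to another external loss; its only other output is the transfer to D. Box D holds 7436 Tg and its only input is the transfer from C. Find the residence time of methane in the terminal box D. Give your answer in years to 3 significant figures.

17.7 yr

Box A: F(A→B) = (327.4 + 288.9) − 91.28 = 525.02 Tg/yr.
Box B: F(B→C) = (525.02 + 110.1) − 268.8 = 366.32 Tg/yr.
Box C: F(C→D) = (366.32 + 258.8) − 205.2 = 419.92 Tg/yr.
Box D throughput = its input = 419.92 Tg/yr; τ = 7436 / 419.92 = 17.71 yr.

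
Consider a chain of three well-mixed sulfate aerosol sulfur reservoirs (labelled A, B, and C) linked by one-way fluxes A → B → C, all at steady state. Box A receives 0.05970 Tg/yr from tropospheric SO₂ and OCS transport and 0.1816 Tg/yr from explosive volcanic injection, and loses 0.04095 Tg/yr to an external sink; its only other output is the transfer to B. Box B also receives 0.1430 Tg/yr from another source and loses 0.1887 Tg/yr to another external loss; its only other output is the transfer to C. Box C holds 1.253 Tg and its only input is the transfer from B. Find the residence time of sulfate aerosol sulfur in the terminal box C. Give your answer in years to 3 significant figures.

Box A: F(A→B) = (0.05970 + 0.1816) − 0.04095 = 0.20035 Tg/yr.
Box B: F(B→C) = (0.20035 + 0.1430) − 0.1887 = 0.15465 Tg/yr.
Box C throughput = its input = 0.15465 Tg/yr; τ = 1.253 / 0.15465 = 8.102 yr.

8.10 yr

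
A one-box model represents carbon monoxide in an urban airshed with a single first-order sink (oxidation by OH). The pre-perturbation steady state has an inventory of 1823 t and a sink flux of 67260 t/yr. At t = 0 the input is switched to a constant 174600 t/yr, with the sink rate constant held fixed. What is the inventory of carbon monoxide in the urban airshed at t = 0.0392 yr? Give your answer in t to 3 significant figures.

The sink rate constant is k = F₀/M₀ = 67260/1823 = 36.90 yr⁻¹.
Solving dM/dt = F₁ − kM with M(0) = M₀ gives M(t) = F₁/k + (M₀ − F₁/k)·e^(−kt).
F₁/k = 174600/36.90 = 4732.3 t; kt = 36.90 × 0.0392 = 1.446, e^(−kt) = 0.2354.
M(0.0392) = 4732.3 + (1823 − 4732.3) × 0.2354 = 4732.3 − 685.0 = 4047.3 t.

4050 t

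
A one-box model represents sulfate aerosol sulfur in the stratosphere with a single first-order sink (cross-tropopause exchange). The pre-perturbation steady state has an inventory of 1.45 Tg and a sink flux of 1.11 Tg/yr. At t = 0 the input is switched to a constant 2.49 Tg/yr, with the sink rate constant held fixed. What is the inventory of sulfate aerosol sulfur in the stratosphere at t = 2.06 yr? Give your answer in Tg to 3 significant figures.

τ = M₀/F₀ = 1.45/1.11 = 1.306 yr; rate constant k = 1/τ.
New steady state M_∞ = F₁/k = F₁·τ = 2.49 × 1.306 = 3.2527 Tg.
M(t) = M_∞ + (M₀ − M_∞)·e^(−t/τ); t/τ = 2.06/1.306 = 1.577, so e^(−t/τ) = 0.2066.
M(t) = 3.2527 − 1.803 × 0.2066 = 2.8803 Tg.

2.88 Tg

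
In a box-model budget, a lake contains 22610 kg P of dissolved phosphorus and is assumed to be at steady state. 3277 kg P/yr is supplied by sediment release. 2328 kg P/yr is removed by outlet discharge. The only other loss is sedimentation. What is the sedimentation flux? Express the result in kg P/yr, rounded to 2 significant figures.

950 kg P/yr

At steady state ΣF_in = ΣF_out.
ΣF_in = 3277.0 kg P/yr.
Sedimentation flux = ΣF_in − (2328) = 3277.0 − 2328 = 949.0 kg P/yr.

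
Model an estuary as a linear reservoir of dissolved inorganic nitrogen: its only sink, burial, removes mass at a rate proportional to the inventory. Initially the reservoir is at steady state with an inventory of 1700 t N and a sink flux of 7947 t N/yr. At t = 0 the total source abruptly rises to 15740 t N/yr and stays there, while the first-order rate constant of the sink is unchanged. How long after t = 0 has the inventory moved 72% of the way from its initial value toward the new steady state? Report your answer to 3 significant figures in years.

0.272 yr

τ = M₀/F₀ = 1700/7947 = 0.2139 yr.
The remaining gap fraction is e^(−t/τ); 72% covered ⇒ e^(−t/τ) = 0.280.
t = −τ ln(0.280) = 0.2139 × 1.273 = 0.2723 yr.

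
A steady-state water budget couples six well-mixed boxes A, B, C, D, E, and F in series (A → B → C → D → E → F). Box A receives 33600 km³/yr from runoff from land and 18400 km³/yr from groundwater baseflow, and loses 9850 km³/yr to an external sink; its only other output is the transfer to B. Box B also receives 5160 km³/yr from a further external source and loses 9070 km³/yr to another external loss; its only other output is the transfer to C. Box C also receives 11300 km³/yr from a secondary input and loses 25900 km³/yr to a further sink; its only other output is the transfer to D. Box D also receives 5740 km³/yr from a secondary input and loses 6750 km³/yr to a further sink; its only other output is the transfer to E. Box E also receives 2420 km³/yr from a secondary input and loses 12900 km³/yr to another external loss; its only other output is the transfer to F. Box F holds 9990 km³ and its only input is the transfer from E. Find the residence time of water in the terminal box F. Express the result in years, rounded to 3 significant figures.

0.822 yr

Box A: F(A→B) = (33600 + 18400) − 9850 = 42150 km³/yr.
Box B: F(B→C) = (42150 + 5160) − 9070 = 38240 km³/yr.
Box C: F(C→D) = (38240 + 11300) − 25900 = 23640 km³/yr.
Box D: F(D→E) = (23640 + 5740) − 6750 = 22630 km³/yr.
Box E: F(E→F) = (22630 + 2420) − 12900 = 12150 km³/yr.
Box F throughput = its input = 12150 km³/yr; τ = 9990 / 12150 = 0.8222 yr.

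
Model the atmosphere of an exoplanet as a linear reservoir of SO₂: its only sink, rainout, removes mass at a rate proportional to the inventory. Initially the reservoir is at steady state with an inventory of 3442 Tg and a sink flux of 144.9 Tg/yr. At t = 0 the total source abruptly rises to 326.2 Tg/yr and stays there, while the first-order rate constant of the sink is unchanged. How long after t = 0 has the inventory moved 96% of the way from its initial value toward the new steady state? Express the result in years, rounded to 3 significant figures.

τ = M₀/F₀ = 3442/144.9 = 23.75 yr.
The remaining gap fraction is e^(−t/τ); 96% covered ⇒ e^(−t/τ) = 0.0400.
t = −τ ln(0.0400) = 23.75 × 3.219 = 76.46 yr.

76.5 yr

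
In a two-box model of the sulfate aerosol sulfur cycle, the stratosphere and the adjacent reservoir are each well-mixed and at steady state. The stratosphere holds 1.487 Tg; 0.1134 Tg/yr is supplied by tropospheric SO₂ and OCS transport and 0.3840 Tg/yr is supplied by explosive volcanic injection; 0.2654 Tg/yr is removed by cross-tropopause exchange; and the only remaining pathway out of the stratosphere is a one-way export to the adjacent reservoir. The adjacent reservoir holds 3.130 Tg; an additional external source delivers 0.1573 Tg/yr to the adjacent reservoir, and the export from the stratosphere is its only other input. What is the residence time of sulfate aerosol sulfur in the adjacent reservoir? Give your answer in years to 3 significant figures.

8.04 yr

Balance the stratosphere: ΣF_in = 0.1134 + 0.3840 = 0.49740 Tg/yr.
Export to the adjacent reservoir = ΣF_in − (0.2654) = 0.23200 Tg/yr.
Total input to the adjacent reservoir = 0.23200 + 0.1573 = 0.38930 Tg/yr; at steady state this equals its total output.
τ = M / F = 3.130 / 0.38930 = 8.040 yr.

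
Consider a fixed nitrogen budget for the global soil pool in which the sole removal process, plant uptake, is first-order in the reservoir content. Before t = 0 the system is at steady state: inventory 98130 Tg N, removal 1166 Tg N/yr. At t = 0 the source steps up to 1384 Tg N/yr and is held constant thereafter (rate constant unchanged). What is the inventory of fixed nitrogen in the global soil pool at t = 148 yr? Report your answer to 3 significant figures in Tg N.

113000 Tg N

The sink rate constant is k = F₀/M₀ = 1166/98130 = 0.01188 yr⁻¹.
Solving dM/dt = F₁ − kM with M(0) = M₀ gives M(t) = F₁/k + (M₀ − F₁/k)·e^(−kt).
F₁/k = 1384/0.01188 = 116480 Tg N; kt = 0.01188 × 148 = 1.759, e^(−kt) = 0.1723.
M(148) = 116480 + (98130 − 116480) × 0.1723 = 116480 − 3161 = 113320 Tg N.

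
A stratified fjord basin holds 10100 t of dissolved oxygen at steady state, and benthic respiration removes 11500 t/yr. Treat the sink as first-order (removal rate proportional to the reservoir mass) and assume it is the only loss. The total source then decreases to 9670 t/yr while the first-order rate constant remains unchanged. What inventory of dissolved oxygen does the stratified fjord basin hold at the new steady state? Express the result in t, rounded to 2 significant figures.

Rate constant k = F/M = 11500 / 10100 = 1.139 yr⁻¹.
At the new steady state, source = k·M_new ⇒ M_new = 9670 / 1.139 = 8493 t.
(Equivalently M_new = M × F_new/F_old = 10100 × 9670/11500.)

8500 t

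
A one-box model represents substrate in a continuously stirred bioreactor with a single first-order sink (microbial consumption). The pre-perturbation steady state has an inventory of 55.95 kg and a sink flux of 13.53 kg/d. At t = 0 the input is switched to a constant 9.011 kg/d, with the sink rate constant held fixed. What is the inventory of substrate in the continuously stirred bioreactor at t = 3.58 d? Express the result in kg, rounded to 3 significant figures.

45.1 kg

τ = M₀/F₀ = 55.95/13.53 = 4.135 d; rate constant k = 1/τ.
New steady state M_∞ = F₁/k = F₁·τ = 9.011 × 4.135 = 37.263 kg.
M(t) = M_∞ + (M₀ − M_∞)·e^(−t/τ); t/τ = 3.58/4.135 = 0.8657, so e^(−t/τ) = 0.4207.
M(t) = 37.263 + 18.69 × 0.4207 = 45.125 kg.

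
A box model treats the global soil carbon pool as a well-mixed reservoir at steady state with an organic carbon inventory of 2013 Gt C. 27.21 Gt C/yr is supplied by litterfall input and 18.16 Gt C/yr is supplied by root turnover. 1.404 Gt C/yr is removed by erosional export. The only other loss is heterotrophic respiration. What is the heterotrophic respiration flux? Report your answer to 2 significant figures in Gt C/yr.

At steady state ΣF_in = ΣF_out.
ΣF_in = 27.21 + 18.16 = 45.370 Gt C/yr.
Heterotrophic respiration flux = ΣF_in − (1.404) = 45.370 − 1.404 = 43.97 Gt C/yr.

44 Gt C/yr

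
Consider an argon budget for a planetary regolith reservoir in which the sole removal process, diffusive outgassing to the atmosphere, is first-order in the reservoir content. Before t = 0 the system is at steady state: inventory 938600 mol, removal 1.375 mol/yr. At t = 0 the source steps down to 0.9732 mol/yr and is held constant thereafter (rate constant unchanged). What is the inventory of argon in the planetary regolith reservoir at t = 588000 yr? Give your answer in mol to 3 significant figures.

The sink rate constant is k = F₀/M₀ = 1.375/938600 = 1.465×10^-6 yr⁻¹.
Solving dM/dt = F₁ − kM with M(0) = M₀ gives M(t) = F₁/k + (M₀ − F₁/k)·e^(−kt).
F₁/k = 0.9732/1.465×10^-6 = 664320 mol; kt = 1.465×10^-6 × 588000 = 0.8614, e^(−kt) = 0.4226.
M(588000) = 664320 + (938600 − 664320) × 0.4226 = 664320 + 115900 = 780230 mol.

780000 mol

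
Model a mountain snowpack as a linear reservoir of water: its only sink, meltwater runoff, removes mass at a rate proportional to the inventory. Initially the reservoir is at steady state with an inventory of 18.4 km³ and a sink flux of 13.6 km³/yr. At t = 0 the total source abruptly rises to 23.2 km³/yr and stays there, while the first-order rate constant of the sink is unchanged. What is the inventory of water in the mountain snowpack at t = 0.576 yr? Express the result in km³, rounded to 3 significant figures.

τ = M₀/F₀ = 18.4/13.6 = 1.353 yr; rate constant k = 1/τ.
New steady state M_∞ = F₁/k = F₁·τ = 23.2 × 1.353 = 31.388 km³.
M(t) = M_∞ + (M₀ − M_∞)·e^(−t/τ); t/τ = 0.576/1.353 = 0.4257, so e^(−t/τ) = 0.6533.
M(t) = 31.388 − 12.99 × 0.6533 = 22.903 km³.

22.9 km³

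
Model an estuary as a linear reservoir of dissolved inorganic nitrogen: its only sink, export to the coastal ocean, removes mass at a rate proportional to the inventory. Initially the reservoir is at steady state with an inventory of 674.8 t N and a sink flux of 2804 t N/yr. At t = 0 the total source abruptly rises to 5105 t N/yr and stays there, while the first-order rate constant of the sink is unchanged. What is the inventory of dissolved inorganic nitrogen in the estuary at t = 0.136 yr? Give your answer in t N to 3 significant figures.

914 t N

Residence time τ = M₀/F₀ = 0.2407 yr. The eventual steady state is M_∞ = M₀·(F₁/F₀) = 674.8 × 5105/2804 = 1228.5 t N.
The anomaly ΔM(t) = M(t) − M_∞ decays as ΔM₀·e^(−t/τ) with ΔM₀ = 674.8 − 1228.5 = −553.7 t N.
At t = 0.136 yr, e^(−t/τ) = e^(−0.5651) = 0.5683, so ΔM = −314.7 t N and M = 1228.5 − 314.7 = 913.86 t N.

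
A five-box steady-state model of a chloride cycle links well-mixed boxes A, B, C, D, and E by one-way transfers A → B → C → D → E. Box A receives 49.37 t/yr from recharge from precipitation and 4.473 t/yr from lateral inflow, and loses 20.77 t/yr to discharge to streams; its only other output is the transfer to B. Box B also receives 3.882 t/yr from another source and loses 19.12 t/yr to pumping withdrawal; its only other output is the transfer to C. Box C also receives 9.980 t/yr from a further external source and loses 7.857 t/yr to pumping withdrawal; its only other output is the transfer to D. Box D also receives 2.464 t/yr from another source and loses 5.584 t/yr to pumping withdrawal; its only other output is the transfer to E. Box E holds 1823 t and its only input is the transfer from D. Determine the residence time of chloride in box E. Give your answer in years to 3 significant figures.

Box A: F(A→B) = (49.37 + 4.473) − 20.77 = 33.073 t/yr.
Box B: F(B→C) = (33.073 + 3.882) − 19.12 = 17.835 t/yr.
Box C: F(C→D) = (17.835 + 9.980) − 7.857 = 19.958 t/yr.
Box D: F(D→E) = (19.958 + 2.464) − 5.584 = 16.838 t/yr.
Box E throughput = its input = 16.838 t/yr; τ = 1823 / 16.838 = 108.3 yr.

108 yr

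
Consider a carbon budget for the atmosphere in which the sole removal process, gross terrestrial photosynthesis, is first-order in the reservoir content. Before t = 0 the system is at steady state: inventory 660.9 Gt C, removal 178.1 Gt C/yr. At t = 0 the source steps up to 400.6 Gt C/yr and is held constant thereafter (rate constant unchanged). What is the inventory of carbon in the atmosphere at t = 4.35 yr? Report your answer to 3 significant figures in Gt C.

1230 Gt C

Residence time τ = M₀/F₀ = 3.711 yr. The eventual steady state is M_∞ = M₀·(F₁/F₀) = 660.9 × 400.6/178.1 = 1486.6 Gt C.
The anomaly ΔM(t) = M(t) − M_∞ decays as ΔM₀·e^(−t/τ) with ΔM₀ = 660.9 − 1486.6 = −825.7 Gt C.
At t = 4.35 yr, e^(−t/τ) = e^(−1.172) = 0.3097, so ΔM = −255.7 Gt C and M = 1486.6 − 255.7 = 1230.9 Gt C.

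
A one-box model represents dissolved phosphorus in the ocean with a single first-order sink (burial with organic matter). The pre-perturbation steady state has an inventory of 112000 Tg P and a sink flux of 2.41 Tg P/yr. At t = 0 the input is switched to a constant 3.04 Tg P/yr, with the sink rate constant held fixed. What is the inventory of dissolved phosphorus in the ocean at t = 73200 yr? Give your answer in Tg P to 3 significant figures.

135000 Tg P

The sink rate constant is k = F₀/M₀ = 2.41/112000 = 2.152×10^-5 yr⁻¹.
Solving dM/dt = F₁ − kM with M(0) = M₀ gives M(t) = F₁/k + (M₀ − F₁/k)·e^(−kt).
F₁/k = 3.04/2.152×10^-5 = 141280 Tg P; kt = 2.152×10^-5 × 73200 = 1.575, e^(−kt) = 0.2070.
M(73200) = 141280 + (112000 − 141280) × 0.2070 = 141280 − 6060 = 135220 Tg P.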